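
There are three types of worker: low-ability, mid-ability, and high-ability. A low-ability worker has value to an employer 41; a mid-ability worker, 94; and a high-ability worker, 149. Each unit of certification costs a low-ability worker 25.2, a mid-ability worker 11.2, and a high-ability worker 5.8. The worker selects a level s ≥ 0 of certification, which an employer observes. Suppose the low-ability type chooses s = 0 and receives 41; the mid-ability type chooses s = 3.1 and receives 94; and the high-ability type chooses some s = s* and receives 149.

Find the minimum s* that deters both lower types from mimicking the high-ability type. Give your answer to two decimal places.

8.01

Low-ability type (on-path payoff 41) won't mimic when 41 ≥ 149 − 25.2·s*, i.e. s* ≥ 4.29.
Mid-ability type (on-path payoff 94 − 11.2×3.1 = 59.28) won't mimic when 59.28 ≥ 149 − 11.2·s*, i.e. s* ≥ 8.01.
Both must hold, so s* = max(4.29, 8.01) = 8.01. The mid-ability type's constraint binds.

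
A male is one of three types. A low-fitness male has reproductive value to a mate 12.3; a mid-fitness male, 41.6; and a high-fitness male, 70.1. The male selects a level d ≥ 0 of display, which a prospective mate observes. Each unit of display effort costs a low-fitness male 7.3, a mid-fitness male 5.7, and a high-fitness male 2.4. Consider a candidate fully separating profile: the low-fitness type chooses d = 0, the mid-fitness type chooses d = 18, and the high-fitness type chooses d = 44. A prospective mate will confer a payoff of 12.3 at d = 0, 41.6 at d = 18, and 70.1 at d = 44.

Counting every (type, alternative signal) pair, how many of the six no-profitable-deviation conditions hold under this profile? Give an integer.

3

High-fitness (own payoff 70.1 − 2.4×44 = -35.5): to d=0 gives 12.3 → profitable ✗; to d=18 gives 41.6 − 2.4×18 = -1.6 → profitable ✗.
Low-fitness (own payoff 12.3): to d=18 gives 41.6 − 7.3×18 = -89.8 → no gain ✓; to d=44 gives 70.1 − 7.3×44 = -251.1 → no gain ✓.
Mid-fitness (own payoff 41.6 − 5.7×18 = -61): to d=0 gives 12.3 → profitable ✗; to d=44 gives 70.1 − 5.7×44 = -180.7 → no gain ✓.
3 of the 6 constraints hold; not an equilibrium.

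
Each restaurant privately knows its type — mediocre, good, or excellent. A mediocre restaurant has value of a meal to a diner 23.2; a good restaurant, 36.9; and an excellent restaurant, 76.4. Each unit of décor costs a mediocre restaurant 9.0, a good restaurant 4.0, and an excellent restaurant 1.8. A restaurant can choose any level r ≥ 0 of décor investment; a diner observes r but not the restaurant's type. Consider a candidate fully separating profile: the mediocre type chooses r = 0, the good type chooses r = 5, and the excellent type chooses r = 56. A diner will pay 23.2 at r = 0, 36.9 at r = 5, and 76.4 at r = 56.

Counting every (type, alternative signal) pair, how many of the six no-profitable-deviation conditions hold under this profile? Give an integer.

3

Mediocre (own payoff 23.2): to r=5 gives 36.9 − 9.0×5 = -8.1 → no gain ✓; to r=56 gives 76.4 − 9.0×56 = -427.6 → no gain ✓.
Good (own payoff 36.9 − 4.0×5 = 16.9): to r=0 gives 23.2 → profitable ✗; to r=56 gives 76.4 − 4.0×56 = -147.6 → no gain ✓.
Excellent (own payoff 76.4 − 1.8×56 = -24.4): to r=0 gives 23.2 → profitable ✗; to r=5 gives 36.9 − 1.8×5 = 27.9 → profitable ✗.
3 of the 6 constraints hold; not an equilibrium.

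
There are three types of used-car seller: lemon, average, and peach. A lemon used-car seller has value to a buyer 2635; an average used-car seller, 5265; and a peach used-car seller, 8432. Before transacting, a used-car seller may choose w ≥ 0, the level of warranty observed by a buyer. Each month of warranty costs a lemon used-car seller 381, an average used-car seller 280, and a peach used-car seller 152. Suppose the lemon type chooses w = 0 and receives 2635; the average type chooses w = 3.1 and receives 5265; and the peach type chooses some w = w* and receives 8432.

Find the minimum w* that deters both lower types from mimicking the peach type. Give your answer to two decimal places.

15.22

Lemon type (on-path payoff 2635) won't mimic when 2635 ≥ 8432 − 381·w*, i.e. w* ≥ 15.22.
Average type (on-path payoff 5265 − 280×3.1 = 4397) won't mimic when 4397 ≥ 8432 − 280·w*, i.e. w* ≥ 14.41.
Both must hold, so w* = max(15.22, 14.41) = 15.22. The lemon type's constraint binds.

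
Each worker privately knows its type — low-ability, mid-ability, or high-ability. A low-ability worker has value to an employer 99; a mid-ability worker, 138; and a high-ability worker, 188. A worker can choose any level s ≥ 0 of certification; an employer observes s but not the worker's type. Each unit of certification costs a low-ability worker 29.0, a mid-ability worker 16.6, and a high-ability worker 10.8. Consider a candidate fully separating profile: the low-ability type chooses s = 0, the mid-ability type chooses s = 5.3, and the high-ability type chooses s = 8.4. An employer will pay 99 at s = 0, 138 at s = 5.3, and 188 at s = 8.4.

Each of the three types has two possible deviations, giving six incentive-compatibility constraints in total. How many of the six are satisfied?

High-ability (own payoff 188 − 10.8×8.4 = 97.28): to s=0 gives 99 → profitable ✗; to s=5.3 gives 138 − 10.8×5.3 = 80.76 → no gain ✓.
Low-ability (own payoff 99): to s=5.3 gives 138 − 29.0×5.3 = -15.7 → no gain ✓; to s=8.4 gives 188 − 29.0×8.4 = -55.6 → no gain ✓.
Mid-ability (own payoff 138 − 16.6×5.3 = 50.02): to s=0 gives 99 → profitable ✗; to s=8.4 gives 188 − 16.6×8.4 = 48.56 → no gain ✓.
4 of the 6 constraints hold; not an equilibrium.

4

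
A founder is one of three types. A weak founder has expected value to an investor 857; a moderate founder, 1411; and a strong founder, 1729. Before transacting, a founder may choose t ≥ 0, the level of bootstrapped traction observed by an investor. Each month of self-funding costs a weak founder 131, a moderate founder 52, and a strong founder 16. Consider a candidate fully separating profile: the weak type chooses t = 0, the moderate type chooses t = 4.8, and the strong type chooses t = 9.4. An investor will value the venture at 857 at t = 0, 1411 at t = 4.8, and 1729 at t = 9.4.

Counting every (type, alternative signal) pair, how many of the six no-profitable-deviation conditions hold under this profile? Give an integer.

Moderate (own payoff 1411 − 52×4.8 = 1161.4): to t=0 gives 857 → no gain ✓; to t=9.4 gives 1729 − 52×9.4 = 1240.2 → profitable ✗.
Strong (own payoff 1729 − 16×9.4 = 1578.6): to t=0 gives 857 → no gain ✓; to t=4.8 gives 1411 − 16×4.8 = 1334.2 → no gain ✓.
Weak (own payoff 857): to t=4.8 gives 1411 − 131×4.8 = 782.2 → no gain ✓; to t=9.4 gives 1729 − 131×9.4 = 497.6 → no gain ✓.
5 of the 6 constraints hold; not an equilibrium.

5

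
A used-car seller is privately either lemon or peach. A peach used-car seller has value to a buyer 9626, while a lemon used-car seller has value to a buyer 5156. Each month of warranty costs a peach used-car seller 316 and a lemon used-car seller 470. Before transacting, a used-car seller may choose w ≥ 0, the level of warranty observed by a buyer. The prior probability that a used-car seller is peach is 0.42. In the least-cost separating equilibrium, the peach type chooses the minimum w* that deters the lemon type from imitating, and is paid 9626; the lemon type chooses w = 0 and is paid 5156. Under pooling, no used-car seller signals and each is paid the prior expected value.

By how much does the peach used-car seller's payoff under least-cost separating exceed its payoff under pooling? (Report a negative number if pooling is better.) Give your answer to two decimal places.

-412.76

Least-cost separating signal: w* solves 5156 = 9626 − 470·w*, so w* = (9626 − 5156)/470 ≈ 9.5106.
Peach type's separating payoff: 9626 − 316 × w* = 9626 − 316 × (9626 − 5156)/470 = 9626 − 1412520/470 ≈ 6620.6383.
Pooling payoff: 0.42 × 9626 + 0.58 × 5156 = 7033.4.
Difference: 6620.6383 − 7033.4 = -412.7617, i.e. -412.76 to two decimal places.
The peach type would prefer the pooling outcome.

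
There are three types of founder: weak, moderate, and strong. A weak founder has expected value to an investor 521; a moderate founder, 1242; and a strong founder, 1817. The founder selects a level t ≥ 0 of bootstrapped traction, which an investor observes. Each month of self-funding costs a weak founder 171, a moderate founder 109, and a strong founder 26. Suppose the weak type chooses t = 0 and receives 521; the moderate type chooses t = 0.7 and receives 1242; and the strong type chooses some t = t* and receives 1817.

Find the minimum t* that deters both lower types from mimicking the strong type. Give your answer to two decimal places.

Weak type (on-path payoff 521) won't mimic when 521 ≥ 1817 − 171·t*, i.e. t* ≥ 7.58.
Moderate type (on-path payoff 1242 − 109×0.7 = 1165.7) won't mimic when 1165.7 ≥ 1817 − 109·t*, i.e. t* ≥ 5.98.
Both must hold, so t* = max(7.58, 5.98) = 7.58. The weak type's constraint binds.

7.58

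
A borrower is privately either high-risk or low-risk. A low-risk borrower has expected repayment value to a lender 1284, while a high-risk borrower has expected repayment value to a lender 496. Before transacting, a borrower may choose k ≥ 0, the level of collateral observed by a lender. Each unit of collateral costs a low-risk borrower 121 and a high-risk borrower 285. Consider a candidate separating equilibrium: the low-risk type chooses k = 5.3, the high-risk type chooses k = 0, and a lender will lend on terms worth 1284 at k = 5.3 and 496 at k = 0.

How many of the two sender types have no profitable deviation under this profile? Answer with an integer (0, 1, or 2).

High-risk type: stay at 0 → 496; mimic → 1284 − 285 × 5.3 = -226.5. IC holds (496 ≥ -226.5).
Low-risk type: signal → 1284 − 121 × 5.3 = 642.7; deviate to 0 → 496. IC holds (642.7 ≥ 496).
2 of 2 constraints hold, so this is a separating equilibrium.

2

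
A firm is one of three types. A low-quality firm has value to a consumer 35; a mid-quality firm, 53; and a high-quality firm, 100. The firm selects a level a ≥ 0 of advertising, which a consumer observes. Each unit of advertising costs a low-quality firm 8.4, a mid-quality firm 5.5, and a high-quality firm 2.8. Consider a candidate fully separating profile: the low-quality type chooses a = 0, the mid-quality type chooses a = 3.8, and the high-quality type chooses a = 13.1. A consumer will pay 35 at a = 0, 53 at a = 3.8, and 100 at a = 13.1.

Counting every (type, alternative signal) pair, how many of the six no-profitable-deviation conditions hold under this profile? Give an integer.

5

High-quality (own payoff 100 − 2.8×13.1 = 63.32): to a=0 gives 35 → no gain ✓; to a=3.8 gives 53 − 2.8×3.8 = 42.36 → no gain ✓.
Low-quality (own payoff 35): to a=3.8 gives 53 − 8.4×3.8 = 21.08 → no gain ✓; to a=13.1 gives 100 − 8.4×13.1 = -10.04 → no gain ✓.
Mid-quality (own payoff 53 − 5.5×3.8 = 32.1): to a=0 gives 35 → profitable ✗; to a=13.1 gives 100 − 5.5×13.1 = 27.95 → no gain ✓.
5 of the 6 constraints hold; not an equilibrium.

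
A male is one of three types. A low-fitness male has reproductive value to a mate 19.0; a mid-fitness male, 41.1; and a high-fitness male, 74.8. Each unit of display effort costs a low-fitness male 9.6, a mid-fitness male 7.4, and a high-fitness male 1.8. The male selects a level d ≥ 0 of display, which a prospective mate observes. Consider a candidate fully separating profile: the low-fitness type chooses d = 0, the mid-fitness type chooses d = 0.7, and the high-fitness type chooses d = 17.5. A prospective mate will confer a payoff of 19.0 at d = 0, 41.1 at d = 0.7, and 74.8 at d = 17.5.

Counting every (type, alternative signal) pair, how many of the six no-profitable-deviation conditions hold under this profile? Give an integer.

5

Low-fitness (own payoff 19.0): to d=0.7 gives 41.1 − 9.6×0.7 = 34.38 → profitable ✗; to d=17.5 gives 74.8 − 9.6×17.5 = -93.2 → no gain ✓.
High-fitness (own payoff 74.8 − 1.8×17.5 = 43.3): to d=0 gives 19.0 → no gain ✓; to d=0.7 gives 41.1 − 1.8×0.7 = 39.84 → no gain ✓.
Mid-fitness (own payoff 41.1 − 7.4×0.7 = 35.92): to d=0 gives 19.0 → no gain ✓; to d=17.5 gives 74.8 − 7.4×17.5 = -54.7 → no gain ✓.
5 of the 6 constraints hold; not an equilibrium.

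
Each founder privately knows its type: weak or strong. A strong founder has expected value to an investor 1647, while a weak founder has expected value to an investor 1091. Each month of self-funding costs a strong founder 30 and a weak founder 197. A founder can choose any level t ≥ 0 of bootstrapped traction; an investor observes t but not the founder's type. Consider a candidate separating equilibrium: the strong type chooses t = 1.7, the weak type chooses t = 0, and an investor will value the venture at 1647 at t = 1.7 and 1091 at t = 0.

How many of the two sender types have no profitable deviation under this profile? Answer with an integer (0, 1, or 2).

1

Weak type: stay at 0 → 1091; mimic → 1647 − 197 × 1.7 = 1312.1. IC fails (1091 < 1312.1).
Strong type: signal → 1647 − 30 × 1.7 = 1596; deviate to 0 → 1091. IC holds (1596 ≥ 1091).
1 of 2 constraints hold, so this profile is not an equilibrium.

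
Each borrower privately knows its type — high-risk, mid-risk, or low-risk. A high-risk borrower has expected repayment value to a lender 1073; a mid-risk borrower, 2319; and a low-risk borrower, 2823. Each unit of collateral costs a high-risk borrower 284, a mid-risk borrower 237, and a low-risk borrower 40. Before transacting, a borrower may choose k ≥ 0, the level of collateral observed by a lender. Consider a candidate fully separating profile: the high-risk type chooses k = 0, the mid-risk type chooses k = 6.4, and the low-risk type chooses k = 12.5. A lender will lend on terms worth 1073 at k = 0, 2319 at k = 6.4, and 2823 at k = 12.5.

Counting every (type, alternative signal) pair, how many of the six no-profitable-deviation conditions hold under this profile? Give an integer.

High-risk (own payoff 1073): to k=6.4 gives 2319 − 284×6.4 = 501.4 → no gain ✓; to k=12.5 gives 2823 − 284×12.5 = -727 → no gain ✓.
Low-risk (own payoff 2823 − 40×12.5 = 2323): to k=0 gives 1073 → no gain ✓; to k=6.4 gives 2319 − 40×6.4 = 2063 → no gain ✓.
Mid-risk (own payoff 2319 − 237×6.4 = 802.2): to k=0 gives 1073 → profitable ✗; to k=12.5 gives 2823 − 237×12.5 = -139.5 → no gain ✓.
5 of the 6 constraints hold; not an equilibrium.

5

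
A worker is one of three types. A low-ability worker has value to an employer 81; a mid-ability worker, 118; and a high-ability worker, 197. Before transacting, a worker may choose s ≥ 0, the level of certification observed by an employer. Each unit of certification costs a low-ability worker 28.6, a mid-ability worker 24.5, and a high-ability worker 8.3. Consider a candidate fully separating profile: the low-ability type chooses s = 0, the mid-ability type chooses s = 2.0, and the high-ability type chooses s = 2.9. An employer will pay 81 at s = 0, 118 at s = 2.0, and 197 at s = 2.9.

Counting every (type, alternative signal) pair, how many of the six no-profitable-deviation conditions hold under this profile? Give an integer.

Mid-ability (own payoff 118 − 24.5×2.0 = 69): to s=0 gives 81 → profitable ✗; to s=2.9 gives 197 − 24.5×2.9 = 125.95 → profitable ✗.
Low-ability (own payoff 81): to s=2.0 gives 118 − 28.6×2.0 = 60.8 → no gain ✓; to s=2.9 gives 197 − 28.6×2.9 = 114.06 → profitable ✗.
High-ability (own payoff 197 − 8.3×2.9 = 172.93): to s=0 gives 81 → no gain ✓; to s=2.0 gives 118 − 8.3×2.0 = 101.4 → no gain ✓.
3 of the 6 constraints hold; not an equilibrium.

3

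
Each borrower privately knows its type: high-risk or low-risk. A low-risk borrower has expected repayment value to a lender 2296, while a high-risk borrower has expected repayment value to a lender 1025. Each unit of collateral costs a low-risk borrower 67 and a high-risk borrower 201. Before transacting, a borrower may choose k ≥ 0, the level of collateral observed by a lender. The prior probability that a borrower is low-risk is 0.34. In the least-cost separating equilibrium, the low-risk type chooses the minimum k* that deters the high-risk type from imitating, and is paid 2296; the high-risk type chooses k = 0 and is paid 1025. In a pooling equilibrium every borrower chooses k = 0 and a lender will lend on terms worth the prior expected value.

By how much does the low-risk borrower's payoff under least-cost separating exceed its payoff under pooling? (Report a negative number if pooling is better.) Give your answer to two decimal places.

Least-cost separating signal: k* solves 1025 = 2296 − 201·k*, so k* = (2296 − 1025)/201 ≈ 6.3234.
Low-risk type's separating payoff: 2296 − 67 × k* = 2296 − 67 × (2296 − 1025)/201 = 2296 − 85157/201 ≈ 1872.3333.
Pooling payoff: 0.34 × 2296 + 0.66 × 1025 = 1457.14.
Difference: 1872.3333 − 1457.14 = 415.1933, i.e. 415.19 to two decimal places.
The low-risk type prefers to separate.

415.19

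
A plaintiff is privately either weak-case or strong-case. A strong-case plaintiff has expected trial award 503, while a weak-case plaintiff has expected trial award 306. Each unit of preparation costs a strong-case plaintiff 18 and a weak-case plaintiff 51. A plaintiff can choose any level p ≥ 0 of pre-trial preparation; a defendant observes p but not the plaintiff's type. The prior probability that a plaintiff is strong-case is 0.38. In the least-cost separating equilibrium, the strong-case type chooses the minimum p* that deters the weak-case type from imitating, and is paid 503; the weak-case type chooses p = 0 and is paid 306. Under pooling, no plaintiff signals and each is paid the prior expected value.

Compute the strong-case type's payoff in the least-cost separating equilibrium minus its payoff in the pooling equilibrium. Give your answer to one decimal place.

Least-cost separating signal: p* solves 306 = 503 − 51·p*, so p* = (503 − 306)/51 ≈ 3.8627.
Strong-case type's separating payoff: 503 − 18 × p* = 503 − 18 × (503 − 306)/51 = 503 − 3546/51 ≈ 433.471.
Pooling payoff: 0.38 × 503 + 0.62 × 306 = 380.86.
Difference: 433.471 − 380.86 = 52.611, i.e. 52.6 to one decimal place.
The strong-case type prefers to separate.

52.6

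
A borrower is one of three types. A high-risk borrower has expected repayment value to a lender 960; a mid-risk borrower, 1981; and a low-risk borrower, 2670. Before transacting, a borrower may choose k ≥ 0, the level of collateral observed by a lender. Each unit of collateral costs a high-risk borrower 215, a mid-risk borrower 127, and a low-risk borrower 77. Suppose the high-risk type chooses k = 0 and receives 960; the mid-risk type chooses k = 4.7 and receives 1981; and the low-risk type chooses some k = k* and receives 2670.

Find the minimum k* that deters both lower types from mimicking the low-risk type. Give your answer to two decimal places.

High-risk type (on-path payoff 960) won't mimic when 960 ≥ 2670 − 215·k*, i.e. k* ≥ 7.95.
Mid-risk type (on-path payoff 1981 − 127×4.7 = 1384.1) won't mimic when 1384.1 ≥ 2670 − 127·k*, i.e. k* ≥ 10.13.
Both must hold, so k* = max(7.95, 10.13) = 10.13. The mid-risk type's constraint binds.

10.13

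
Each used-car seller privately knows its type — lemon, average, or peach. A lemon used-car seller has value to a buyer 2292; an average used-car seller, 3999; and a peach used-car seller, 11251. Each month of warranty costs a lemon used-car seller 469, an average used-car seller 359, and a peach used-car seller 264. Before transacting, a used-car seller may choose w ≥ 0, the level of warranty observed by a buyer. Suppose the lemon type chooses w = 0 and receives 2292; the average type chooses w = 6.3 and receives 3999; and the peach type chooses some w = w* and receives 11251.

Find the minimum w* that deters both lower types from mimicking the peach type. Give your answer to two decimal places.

26.50

Average type (on-path payoff 3999 − 359×6.3 = 1737.3) won't mimic when 1737.3 ≥ 11251 − 359·w*, i.e. w* ≥ 26.50.
Lemon type (on-path payoff 2292) won't mimic when 2292 ≥ 11251 − 469·w*, i.e. w* ≥ 19.10.
Both must hold, so w* = max(19.10, 26.50) = 26.50. The average type's constraint binds.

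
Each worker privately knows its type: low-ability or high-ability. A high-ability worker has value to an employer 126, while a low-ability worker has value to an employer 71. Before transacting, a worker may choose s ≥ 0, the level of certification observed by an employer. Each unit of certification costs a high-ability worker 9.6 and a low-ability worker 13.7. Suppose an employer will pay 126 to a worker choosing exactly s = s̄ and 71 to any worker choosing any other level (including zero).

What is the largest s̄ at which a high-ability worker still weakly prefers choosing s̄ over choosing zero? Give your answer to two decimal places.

5.73

Choosing s̄ yields the high-ability type 126 − 9.6·s̄; choosing zero yields 71.
The high-ability type is indifferent at 126 − 9.6·s̄ = 71, i.e. s̄ = (126 − 71) / 9.6 ≈ 5.73.
For any s̄ above 5.73 the high-ability type would rather pool at zero, so separation collapses.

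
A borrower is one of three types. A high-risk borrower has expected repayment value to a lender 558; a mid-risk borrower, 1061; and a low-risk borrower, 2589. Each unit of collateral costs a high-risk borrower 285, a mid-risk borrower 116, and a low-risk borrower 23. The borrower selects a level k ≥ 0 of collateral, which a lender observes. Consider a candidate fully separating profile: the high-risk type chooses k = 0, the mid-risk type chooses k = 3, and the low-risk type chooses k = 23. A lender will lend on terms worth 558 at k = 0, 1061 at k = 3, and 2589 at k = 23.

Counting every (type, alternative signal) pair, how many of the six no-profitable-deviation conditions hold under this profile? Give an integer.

6

Low-risk (own payoff 2589 − 23×23 = 2060): to k=0 gives 558 → no gain ✓; to k=3 gives 1061 − 23×3 = 992 → no gain ✓.
Mid-risk (own payoff 1061 − 116×3 = 713): to k=0 gives 558 → no gain ✓; to k=23 gives 2589 − 116×23 = -79 → no gain ✓.
High-risk (own payoff 558): to k=3 gives 1061 − 285×3 = 206 → no gain ✓; to k=23 gives 2589 − 285×23 = -3966 → no gain ✓.
6 of the 6 constraints hold; this profile is a separating equilibrium.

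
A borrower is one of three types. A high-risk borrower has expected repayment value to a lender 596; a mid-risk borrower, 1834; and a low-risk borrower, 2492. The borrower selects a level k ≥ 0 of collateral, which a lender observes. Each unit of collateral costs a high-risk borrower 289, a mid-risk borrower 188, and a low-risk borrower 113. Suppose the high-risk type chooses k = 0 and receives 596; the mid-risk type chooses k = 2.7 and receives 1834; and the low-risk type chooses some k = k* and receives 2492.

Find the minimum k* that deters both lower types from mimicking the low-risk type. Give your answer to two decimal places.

6.56

High-risk type (on-path payoff 596) won't mimic when 596 ≥ 2492 − 289·k*, i.e. k* ≥ 6.56.
Mid-risk type (on-path payoff 1834 − 188×2.7 = 1326.4) won't mimic when 1326.4 ≥ 2492 − 188·k*, i.e. k* ≥ 6.20.
Both must hold, so k* = max(6.56, 6.20) = 6.56. The high-risk type's constraint binds.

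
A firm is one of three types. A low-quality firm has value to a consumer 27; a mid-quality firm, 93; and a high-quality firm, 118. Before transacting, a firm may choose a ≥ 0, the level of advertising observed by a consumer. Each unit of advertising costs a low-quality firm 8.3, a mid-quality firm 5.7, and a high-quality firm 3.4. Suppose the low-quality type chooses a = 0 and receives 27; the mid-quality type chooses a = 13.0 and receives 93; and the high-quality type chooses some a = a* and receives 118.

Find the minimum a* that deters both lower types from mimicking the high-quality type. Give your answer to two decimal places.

17.39

Low-quality type (on-path payoff 27) won't mimic when 27 ≥ 118 − 8.3·a*, i.e. a* ≥ 10.96.
Mid-quality type (on-path payoff 93 − 5.7×13.0 = 18.9) won't mimic when 18.9 ≥ 118 − 5.7·a*, i.e. a* ≥ 17.39.
Both must hold, so a* = max(10.96, 17.39) = 17.39. The mid-quality type's constraint binds.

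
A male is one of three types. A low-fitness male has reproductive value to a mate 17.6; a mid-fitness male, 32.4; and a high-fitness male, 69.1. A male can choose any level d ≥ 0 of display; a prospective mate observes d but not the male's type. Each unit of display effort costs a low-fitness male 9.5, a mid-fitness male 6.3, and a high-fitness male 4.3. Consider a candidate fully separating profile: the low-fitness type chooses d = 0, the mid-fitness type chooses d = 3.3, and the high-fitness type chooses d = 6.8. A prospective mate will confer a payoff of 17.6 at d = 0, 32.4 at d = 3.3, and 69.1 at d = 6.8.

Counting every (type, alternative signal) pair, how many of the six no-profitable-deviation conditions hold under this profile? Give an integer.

Low-fitness (own payoff 17.6): to d=3.3 gives 32.4 − 9.5×3.3 = 1.05 → no gain ✓; to d=6.8 gives 69.1 − 9.5×6.8 = 4.5 → no gain ✓.
High-fitness (own payoff 69.1 − 4.3×6.8 = 39.86): to d=0 gives 17.6 → no gain ✓; to d=3.3 gives 32.4 − 4.3×3.3 = 18.21 → no gain ✓.
Mid-fitness (own payoff 32.4 − 6.3×3.3 = 11.61): to d=0 gives 17.6 → profitable ✗; to d=6.8 gives 69.1 − 6.3×6.8 = 26.26 → profitable ✗.
4 of the 6 constraints hold; not an equilibrium.

4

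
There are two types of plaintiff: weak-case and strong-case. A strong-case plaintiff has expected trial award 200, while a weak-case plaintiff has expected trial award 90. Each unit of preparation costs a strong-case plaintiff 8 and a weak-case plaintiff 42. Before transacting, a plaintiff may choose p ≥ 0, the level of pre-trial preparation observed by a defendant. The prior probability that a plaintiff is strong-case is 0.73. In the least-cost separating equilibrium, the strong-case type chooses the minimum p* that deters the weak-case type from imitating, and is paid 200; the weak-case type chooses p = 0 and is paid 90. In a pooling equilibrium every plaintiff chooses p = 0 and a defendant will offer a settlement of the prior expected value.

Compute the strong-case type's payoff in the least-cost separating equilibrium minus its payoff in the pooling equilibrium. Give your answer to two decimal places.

8.75

Least-cost separating signal: p* solves 90 = 200 − 42·p*, so p* = (200 − 90)/42 ≈ 2.6190.
Strong-case type's separating payoff: 200 − 8 × p* = 200 − 8 × (200 − 90)/42 = 200 − 880/42 ≈ 179.0476.
Pooling payoff: 0.73 × 200 + 0.27 × 90 = 170.3.
Difference: 179.0476 − 170.3 = 8.7476, i.e. 8.75 to two decimal places.
The strong-case type prefers to separate.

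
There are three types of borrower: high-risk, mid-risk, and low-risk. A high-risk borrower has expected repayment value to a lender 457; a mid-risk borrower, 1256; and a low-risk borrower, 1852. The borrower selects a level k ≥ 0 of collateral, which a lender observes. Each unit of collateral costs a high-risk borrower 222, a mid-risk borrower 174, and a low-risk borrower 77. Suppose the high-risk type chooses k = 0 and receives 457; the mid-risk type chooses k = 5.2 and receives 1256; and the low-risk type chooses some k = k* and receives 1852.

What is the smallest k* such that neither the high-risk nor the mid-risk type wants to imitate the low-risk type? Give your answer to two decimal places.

Mid-risk type (on-path payoff 1256 − 174×5.2 = 351.2) won't mimic when 351.2 ≥ 1852 − 174·k*, i.e. k* ≥ 8.63.
High-risk type (on-path payoff 457) won't mimic when 457 ≥ 1852 − 222·k*, i.e. k* ≥ 6.28.
Both must hold, so k* = max(6.28, 8.63) = 8.63. The mid-risk type's constraint binds.

8.63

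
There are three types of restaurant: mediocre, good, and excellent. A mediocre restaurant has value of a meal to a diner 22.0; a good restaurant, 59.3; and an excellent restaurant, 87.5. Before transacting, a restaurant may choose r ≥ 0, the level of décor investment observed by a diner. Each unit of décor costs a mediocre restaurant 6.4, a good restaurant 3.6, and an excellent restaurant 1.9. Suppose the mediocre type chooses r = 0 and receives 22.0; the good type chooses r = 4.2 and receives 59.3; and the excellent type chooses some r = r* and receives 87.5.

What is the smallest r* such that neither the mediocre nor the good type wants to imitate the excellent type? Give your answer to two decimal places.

Good type (on-path payoff 59.3 − 3.6×4.2 = 44.18) won't mimic when 44.18 ≥ 87.5 − 3.6·r*, i.e. r* ≥ 12.03.
Mediocre type (on-path payoff 22.0) won't mimic when 22.0 ≥ 87.5 − 6.4·r*, i.e. r* ≥ 10.23.
Both must hold, so r* = max(10.23, 12.03) = 12.03. The good type's constraint binds.

12.03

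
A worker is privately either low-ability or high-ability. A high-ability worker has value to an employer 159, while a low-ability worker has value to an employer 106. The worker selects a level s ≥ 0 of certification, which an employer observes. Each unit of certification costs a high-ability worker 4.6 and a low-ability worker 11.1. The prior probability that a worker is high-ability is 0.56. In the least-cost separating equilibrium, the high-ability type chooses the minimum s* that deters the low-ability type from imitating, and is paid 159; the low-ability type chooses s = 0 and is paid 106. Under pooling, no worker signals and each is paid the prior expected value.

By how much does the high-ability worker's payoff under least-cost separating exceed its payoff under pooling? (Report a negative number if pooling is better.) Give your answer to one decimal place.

Least-cost separating signal: s* solves 106 = 159 − 11.1·s*, so s* = (159 − 106)/11.1 ≈ 4.7748.
High-ability type's separating payoff: 159 − 4.6 × s* = 159 − 4.6 × (159 − 106)/11.1 = 159 − 243.8/11.1 ≈ 137.036.
Pooling payoff: 0.56 × 159 + 0.44 × 106 = 135.68.
Difference: 137.036 − 135.68 = 1.356, i.e. 1.4 to one decimal place.
The high-ability type prefers to separate.

1.4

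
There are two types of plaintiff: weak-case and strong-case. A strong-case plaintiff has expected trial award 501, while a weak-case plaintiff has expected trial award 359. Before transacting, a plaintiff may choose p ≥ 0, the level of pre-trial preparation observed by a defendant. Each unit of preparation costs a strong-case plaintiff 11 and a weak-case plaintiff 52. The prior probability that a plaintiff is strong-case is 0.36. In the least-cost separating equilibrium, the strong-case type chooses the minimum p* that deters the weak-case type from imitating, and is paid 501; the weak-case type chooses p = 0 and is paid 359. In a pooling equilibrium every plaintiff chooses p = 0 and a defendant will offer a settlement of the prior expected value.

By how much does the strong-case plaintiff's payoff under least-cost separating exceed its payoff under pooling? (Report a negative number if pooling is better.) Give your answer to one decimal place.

Least-cost separating signal: p* solves 359 = 501 − 52·p*, so p* = (501 − 359)/52 ≈ 2.7308.
Strong-case type's separating payoff: 501 − 11 × p* = 501 − 11 × (501 − 359)/52 = 501 − 1562/52 ≈ 470.962.
Pooling payoff: 0.36 × 501 + 0.64 × 359 = 410.12.
Difference: 470.962 − 410.12 = 60.842, i.e. 60.8 to one decimal place.
The strong-case type prefers to separate.

60.8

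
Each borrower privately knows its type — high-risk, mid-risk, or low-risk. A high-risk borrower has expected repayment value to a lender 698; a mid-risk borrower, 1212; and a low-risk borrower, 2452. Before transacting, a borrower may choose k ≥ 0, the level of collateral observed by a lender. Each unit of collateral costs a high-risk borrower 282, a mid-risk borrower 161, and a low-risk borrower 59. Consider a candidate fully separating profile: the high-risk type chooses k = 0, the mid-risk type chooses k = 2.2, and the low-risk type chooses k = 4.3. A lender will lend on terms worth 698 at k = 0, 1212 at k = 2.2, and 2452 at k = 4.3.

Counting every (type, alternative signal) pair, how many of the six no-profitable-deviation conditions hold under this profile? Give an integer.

4

High-risk (own payoff 698): to k=2.2 gives 1212 − 282×2.2 = 591.6 → no gain ✓; to k=4.3 gives 2452 − 282×4.3 = 1239.4 → profitable ✗.
Mid-risk (own payoff 1212 − 161×2.2 = 857.8): to k=0 gives 698 → no gain ✓; to k=4.3 gives 2452 − 161×4.3 = 1759.7 → profitable ✗.
Low-risk (own payoff 2452 − 59×4.3 = 2198.3): to k=0 gives 698 → no gain ✓; to k=2.2 gives 1212 − 59×2.2 = 1082.2 → no gain ✓.
4 of the 6 constraints hold; not an equilibrium.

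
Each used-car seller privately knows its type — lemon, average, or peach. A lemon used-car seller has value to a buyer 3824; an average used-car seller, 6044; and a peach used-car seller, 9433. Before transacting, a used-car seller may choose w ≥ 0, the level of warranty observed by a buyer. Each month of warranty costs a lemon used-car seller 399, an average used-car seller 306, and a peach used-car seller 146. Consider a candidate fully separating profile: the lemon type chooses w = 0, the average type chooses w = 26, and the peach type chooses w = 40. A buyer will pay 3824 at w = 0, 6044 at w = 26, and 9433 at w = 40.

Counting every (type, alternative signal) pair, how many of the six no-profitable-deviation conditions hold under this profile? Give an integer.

Average (own payoff 6044 − 306×26 = -1912): to w=0 gives 3824 → profitable ✗; to w=40 gives 9433 − 306×40 = -2807 → no gain ✓.
Lemon (own payoff 3824): to w=26 gives 6044 − 399×26 = -4330 → no gain ✓; to w=40 gives 9433 − 399×40 = -6527 → no gain ✓.
Peach (own payoff 9433 − 146×40 = 3593): to w=0 gives 3824 → profitable ✗; to w=26 gives 6044 − 146×26 = 2248 → no gain ✓.
4 of the 6 constraints hold; not an equilibrium.

4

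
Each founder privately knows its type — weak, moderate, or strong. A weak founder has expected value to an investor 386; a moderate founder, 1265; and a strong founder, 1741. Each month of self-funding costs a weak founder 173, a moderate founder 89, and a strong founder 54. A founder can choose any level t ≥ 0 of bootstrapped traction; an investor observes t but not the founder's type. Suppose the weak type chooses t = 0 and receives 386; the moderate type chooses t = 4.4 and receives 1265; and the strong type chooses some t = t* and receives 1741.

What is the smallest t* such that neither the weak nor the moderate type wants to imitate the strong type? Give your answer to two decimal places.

Weak type (on-path payoff 386) won't mimic when 386 ≥ 1741 − 173·t*, i.e. t* ≥ 7.83.
Moderate type (on-path payoff 1265 − 89×4.4 = 873.4) won't mimic when 873.4 ≥ 1741 − 89·t*, i.e. t* ≥ 9.75.
Both must hold, so t* = max(7.83, 9.75) = 9.75. The moderate type's constraint binds.

9.75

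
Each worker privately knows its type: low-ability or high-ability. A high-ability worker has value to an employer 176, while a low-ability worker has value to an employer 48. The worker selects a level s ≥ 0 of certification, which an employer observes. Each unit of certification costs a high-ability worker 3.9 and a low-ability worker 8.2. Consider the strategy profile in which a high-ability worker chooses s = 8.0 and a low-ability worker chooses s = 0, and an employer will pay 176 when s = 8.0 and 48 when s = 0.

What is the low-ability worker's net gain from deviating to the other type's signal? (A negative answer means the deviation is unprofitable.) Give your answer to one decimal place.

Playing s = 0 the low-ability worker receives 48.
Deviating to s = 8.0 brings payment 176 at cost 8.2 × 8.0 = 65.6, netting 110.4.
Gain from deviating: 110.4 − 48 = 62.4.
The gain is positive, so the low-ability type's incentive-compatibility constraint is violated — this profile is not a separating equilibrium.

62.4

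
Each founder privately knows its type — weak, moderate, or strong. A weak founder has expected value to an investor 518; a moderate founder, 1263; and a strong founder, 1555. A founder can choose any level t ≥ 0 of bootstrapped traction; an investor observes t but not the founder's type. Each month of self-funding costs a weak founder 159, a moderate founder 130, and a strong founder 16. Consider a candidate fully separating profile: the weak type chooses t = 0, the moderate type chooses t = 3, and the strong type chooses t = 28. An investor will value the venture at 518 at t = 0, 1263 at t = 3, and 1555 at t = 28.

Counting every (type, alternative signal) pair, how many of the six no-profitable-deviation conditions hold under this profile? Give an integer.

4

Moderate (own payoff 1263 − 130×3 = 873): to t=0 gives 518 → no gain ✓; to t=28 gives 1555 − 130×28 = -2085 → no gain ✓.
Weak (own payoff 518): to t=3 gives 1263 − 159×3 = 786 → profitable ✗; to t=28 gives 1555 − 159×28 = -2897 → no gain ✓.
Strong (own payoff 1555 − 16×28 = 1107): to t=0 gives 518 → no gain ✓; to t=3 gives 1263 − 16×3 = 1215 → profitable ✗.
4 of the 6 constraints hold; not an equilibrium.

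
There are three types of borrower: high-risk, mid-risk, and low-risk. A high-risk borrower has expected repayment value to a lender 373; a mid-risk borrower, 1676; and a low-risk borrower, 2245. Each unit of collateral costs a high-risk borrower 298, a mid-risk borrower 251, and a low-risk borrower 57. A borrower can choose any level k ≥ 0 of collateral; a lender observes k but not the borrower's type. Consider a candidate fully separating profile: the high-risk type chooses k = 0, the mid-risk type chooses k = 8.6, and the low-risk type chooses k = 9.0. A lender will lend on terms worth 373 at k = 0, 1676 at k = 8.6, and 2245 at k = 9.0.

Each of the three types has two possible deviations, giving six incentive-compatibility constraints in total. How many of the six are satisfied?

Low-risk (own payoff 2245 − 57×9.0 = 1732): to k=0 gives 373 → no gain ✓; to k=8.6 gives 1676 − 57×8.6 = 1185.8 → no gain ✓.
Mid-risk (own payoff 1676 − 251×8.6 = -482.6): to k=0 gives 373 → profitable ✗; to k=9.0 gives 2245 − 251×9.0 = -14 → profitable ✗.
High-risk (own payoff 373): to k=8.6 gives 1676 − 298×8.6 = -886.8 → no gain ✓; to k=9.0 gives 2245 − 298×9.0 = -437 → no gain ✓.
4 of the 6 constraints hold; not an equilibrium.

4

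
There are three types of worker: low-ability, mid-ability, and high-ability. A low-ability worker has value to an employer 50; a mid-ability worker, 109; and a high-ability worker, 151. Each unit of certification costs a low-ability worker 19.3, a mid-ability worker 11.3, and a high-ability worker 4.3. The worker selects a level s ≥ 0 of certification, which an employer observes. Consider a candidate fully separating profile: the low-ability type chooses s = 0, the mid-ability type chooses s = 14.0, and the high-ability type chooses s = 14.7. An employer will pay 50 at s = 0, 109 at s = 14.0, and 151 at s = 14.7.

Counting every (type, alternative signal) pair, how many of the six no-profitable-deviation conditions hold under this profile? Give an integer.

Low-ability (own payoff 50): to s=14.0 gives 109 − 19.3×14.0 = -161.2 → no gain ✓; to s=14.7 gives 151 − 19.3×14.7 = -132.71 → no gain ✓.
Mid-ability (own payoff 109 − 11.3×14.0 = -49.2): to s=0 gives 50 → profitable ✗; to s=14.7 gives 151 − 11.3×14.7 = -15.11 → profitable ✗.
High-ability (own payoff 151 − 4.3×14.7 = 87.79): to s=0 gives 50 → no gain ✓; to s=14.0 gives 109 − 4.3×14.0 = 48.8 → no gain ✓.
4 of the 6 constraints hold; not an equilibrium.

4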